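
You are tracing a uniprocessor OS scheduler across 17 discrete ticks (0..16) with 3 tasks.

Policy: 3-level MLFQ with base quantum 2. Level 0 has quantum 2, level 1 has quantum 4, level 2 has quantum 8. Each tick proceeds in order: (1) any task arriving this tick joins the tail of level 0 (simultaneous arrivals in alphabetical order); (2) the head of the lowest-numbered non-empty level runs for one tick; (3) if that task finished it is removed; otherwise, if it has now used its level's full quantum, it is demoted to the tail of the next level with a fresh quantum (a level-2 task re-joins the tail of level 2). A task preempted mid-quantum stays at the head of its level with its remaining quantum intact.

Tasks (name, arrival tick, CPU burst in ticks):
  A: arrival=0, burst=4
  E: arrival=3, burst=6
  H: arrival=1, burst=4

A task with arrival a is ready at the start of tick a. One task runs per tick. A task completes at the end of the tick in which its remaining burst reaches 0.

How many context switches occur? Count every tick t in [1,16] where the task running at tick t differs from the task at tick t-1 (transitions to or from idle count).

t=0: L0/L1/L2 = A/-/- → run A
t=1: L0/L1/L2 = AH/-/- → run A
t=2: L0/L1/L2 = H/A/- → run H
t=3: L0/L1/L2 = HE/A/- → run H
t=4: L0/L1/L2 = E/AH/- → run E
t=5: L0/L1/L2 = E/AH/- → run E
t=6: L0/L1/L2 = -/AHE/- → run A
t=7: L0/L1/L2 = -/AHE/- → run A
t=8: L0/L1/L2 = -/HE/- → run H
t=9: L0/L1/L2 = -/HE/- → run H
t=10: L0/L1/L2 = -/E/- → run E
t=11: L0/L1/L2 = -/E/- → run E
t=12: L0/L1/L2 = -/E/- → run E
t=13: L0/L1/L2 = -/E/- → run E
t=14: (idle)
t=15: (idle)
t=16: (idle)

context switches = 6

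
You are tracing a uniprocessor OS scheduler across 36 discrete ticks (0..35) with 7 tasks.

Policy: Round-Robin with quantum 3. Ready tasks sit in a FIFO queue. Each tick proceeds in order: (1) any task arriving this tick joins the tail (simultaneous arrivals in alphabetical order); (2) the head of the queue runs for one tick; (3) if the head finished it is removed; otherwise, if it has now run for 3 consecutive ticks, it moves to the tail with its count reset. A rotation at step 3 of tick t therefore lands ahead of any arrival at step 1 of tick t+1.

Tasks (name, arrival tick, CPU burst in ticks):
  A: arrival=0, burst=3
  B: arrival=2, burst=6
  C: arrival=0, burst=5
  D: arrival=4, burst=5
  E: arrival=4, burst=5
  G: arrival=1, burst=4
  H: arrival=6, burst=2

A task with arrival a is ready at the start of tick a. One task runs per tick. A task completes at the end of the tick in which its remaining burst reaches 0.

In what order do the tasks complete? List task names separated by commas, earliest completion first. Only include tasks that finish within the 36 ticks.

t=0: queue=[A,C] q_used=0 → run A
t=1: queue=[A,C,G] q_used=1 → run A
t=2: queue=[A,C,G,B] q_used=2 → run A
t=3: queue=[C,G,B] q_used=0 → run C
t=4: queue=[C,G,B,D,E] q_used=1 → run C
t=5: queue=[C,G,B,D,E] q_used=2 → run C
t=6: queue=[G,B,D,E,C,H] q_used=0 → run G
t=7: queue=[G,B,D,E,C,H] q_used=1 → run G
t=8: queue=[G,B,D,E,C,H] q_used=2 → run G
t=9: queue=[B,D,E,C,H,G] q_used=0 → run B
t=10: queue=[B,D,E,C,H,G] q_used=1 → run B
t=11: queue=[B,D,E,C,H,G] q_used=2 → run B
t=12: queue=[D,E,C,H,G,B] q_used=0 → run D
t=13: queue=[D,E,C,H,G,B] q_used=1 → run D
t=14: queue=[D,E,C,H,G,B] q_used=2 → run D
t=15: queue=[E,C,H,G,B,D] q_used=0 → run E
t=16: queue=[E,C,H,G,B,D] q_used=1 → run E
t=17: queue=[E,C,H,G,B,D] q_used=2 → run E
t=18: queue=[C,H,G,B,D,E] q_used=0 → run C
t=19: queue=[C,H,G,B,D,E] q_used=1 → run C
t=20: queue=[H,G,B,D,E] q_used=0 → run H
t=21: queue=[H,G,B,D,E] q_used=1 → run H
t=22: queue=[G,B,D,E] q_used=0 → run G
t=23: queue=[B,D,E] q_used=0 → run B
t=24: queue=[B,D,E] q_used=1 → run B
t=25: queue=[B,D,E] q_used=2 → run B
t=26: queue=[D,E] q_used=0 → run D
t=27: queue=[D,E] q_used=1 → run D
t=28: queue=[E] q_used=0 → run E
t=29: queue=[E] q_used=1 → run E
t=30: (idle)
t=31: (idle)
t=32: (idle)
t=33: (idle)
t=34: (idle)
t=35: (idle)

completion order = A, C, H, G, B, D, E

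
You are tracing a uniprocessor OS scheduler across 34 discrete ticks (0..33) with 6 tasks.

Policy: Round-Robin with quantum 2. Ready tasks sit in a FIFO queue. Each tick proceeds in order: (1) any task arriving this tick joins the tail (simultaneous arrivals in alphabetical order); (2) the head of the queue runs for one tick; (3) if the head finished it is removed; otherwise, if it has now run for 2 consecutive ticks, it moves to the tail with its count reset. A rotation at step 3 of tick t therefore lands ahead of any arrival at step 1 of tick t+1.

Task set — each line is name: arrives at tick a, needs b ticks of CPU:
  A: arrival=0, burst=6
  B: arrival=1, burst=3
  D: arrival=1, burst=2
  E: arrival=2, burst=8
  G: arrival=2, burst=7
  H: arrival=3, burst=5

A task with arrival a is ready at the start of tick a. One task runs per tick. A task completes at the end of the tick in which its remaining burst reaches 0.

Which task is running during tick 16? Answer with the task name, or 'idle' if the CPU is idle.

running at tick 16 = A

t=0: queue=[A] q_used=0 → run A
t=1: queue=[A,B,D] q_used=1 → run A
t=2: queue=[B,D,A,E,G] q_used=0 → run B
t=3: queue=[B,D,A,E,G,H] q_used=1 → run B
t=4: queue=[D,A,E,G,H,B] q_used=0 → run D
t=5: queue=[D,A,E,G,H,B] q_used=1 → run D
t=6: queue=[A,E,G,H,B] q_used=0 → run A
t=7: queue=[A,E,G,H,B] q_used=1 → run A
t=8: queue=[E,G,H,B,A] q_used=0 → run E
t=9: queue=[E,G,H,B,A] q_used=1 → run E
t=10: queue=[G,H,B,A,E] q_used=0 → run G
t=11: queue=[G,H,B,A,E] q_used=1 → run G
t=12: queue=[H,B,A,E,G] q_used=0 → run H
t=13: queue=[H,B,A,E,G] q_used=1 → run H
t=14: queue=[B,A,E,G,H] q_used=0 → run B
t=15: queue=[A,E,G,H] q_used=0 → run A
t=16: queue=[A,E,G,H] q_used=1 → run A
t=17: queue=[E,G,H] q_used=0 → run E
t=18: queue=[E,G,H] q_used=1 → run E
t=19: queue=[G,H,E] q_used=0 → run G
t=20: queue=[G,H,E] q_used=1 → run G
t=21: queue=[H,E,G] q_used=0 → run H
t=22: queue=[H,E,G] q_used=1 → run H
t=23: queue=[E,G,H] q_used=0 → run E
t=24: queue=[E,G,H] q_used=1 → run E
t=25: queue=[G,H,E] q_used=0 → run G
t=26: queue=[G,H,E] q_used=1 → run G
t=27: queue=[H,E,G] q_used=0 → run H
t=28: queue=[E,G] q_used=0 → run E
t=29: queue=[E,G] q_used=1 → run E
t=30: queue=[G] q_used=0 → run G
t=31: (idle)
t=32: (idle)
t=33: (idle)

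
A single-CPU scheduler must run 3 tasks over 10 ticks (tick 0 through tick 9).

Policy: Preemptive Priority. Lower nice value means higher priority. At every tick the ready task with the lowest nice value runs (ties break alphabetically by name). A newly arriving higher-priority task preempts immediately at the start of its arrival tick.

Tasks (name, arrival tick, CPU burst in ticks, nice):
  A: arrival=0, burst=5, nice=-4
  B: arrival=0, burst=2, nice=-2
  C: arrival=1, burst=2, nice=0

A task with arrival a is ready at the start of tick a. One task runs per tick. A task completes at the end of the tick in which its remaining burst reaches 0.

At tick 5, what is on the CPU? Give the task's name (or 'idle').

running at tick 5 = B

t=0: ready={A,B} → run A
t=1: ready={A,B,C} → run A
t=2: ready={A,B,C} → run A
t=3: ready={A,B,C} → run A
t=4: ready={A,B,C} → run A
t=5: ready={B,C} → run B
t=6: ready={B,C} → run B
t=7: ready={C} → run C
t=8: ready={C} → run C
t=9: (idle)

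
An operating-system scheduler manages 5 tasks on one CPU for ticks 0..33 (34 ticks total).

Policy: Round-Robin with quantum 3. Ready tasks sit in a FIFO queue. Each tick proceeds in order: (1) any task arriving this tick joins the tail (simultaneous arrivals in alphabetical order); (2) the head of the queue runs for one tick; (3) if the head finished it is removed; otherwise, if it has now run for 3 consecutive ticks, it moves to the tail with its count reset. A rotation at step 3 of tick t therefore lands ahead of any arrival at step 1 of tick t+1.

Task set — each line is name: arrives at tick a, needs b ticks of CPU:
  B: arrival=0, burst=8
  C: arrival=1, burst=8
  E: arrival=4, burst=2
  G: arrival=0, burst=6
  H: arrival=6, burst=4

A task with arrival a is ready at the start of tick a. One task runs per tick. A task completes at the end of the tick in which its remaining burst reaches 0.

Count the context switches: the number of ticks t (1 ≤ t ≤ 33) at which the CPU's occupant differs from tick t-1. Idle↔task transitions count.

t=0: queue=[B,G] q_used=0 → run B
t=1: queue=[B,G,C] q_used=1 → run B
t=2: queue=[B,G,C] q_used=2 → run B
t=3: queue=[G,C,B] q_used=0 → run G
t=4: queue=[G,C,B,E] q_used=1 → run G
t=5: queue=[G,C,B,E] q_used=2 → run G
t=6: queue=[C,B,E,G,H] q_used=0 → run C
t=7: queue=[C,B,E,G,H] q_used=1 → run C
t=8: queue=[C,B,E,G,H] q_used=2 → run C
t=9: queue=[B,E,G,H,C] q_used=0 → run B
t=10: queue=[B,E,G,H,C] q_used=1 → run B
t=11: queue=[B,E,G,H,C] q_used=2 → run B
t=12: queue=[E,G,H,C,B] q_used=0 → run E
t=13: queue=[E,G,H,C,B] q_used=1 → run E
t=14: queue=[G,H,C,B] q_used=0 → run G
t=15: queue=[G,H,C,B] q_used=1 → run G
t=16: queue=[G,H,C,B] q_used=2 → run G
t=17: queue=[H,C,B] q_used=0 → run H
t=18: queue=[H,C,B] q_used=1 → run H
t=19: queue=[H,C,B] q_used=2 → run H
t=20: queue=[C,B,H] q_used=0 → run C
t=21: queue=[C,B,H] q_used=1 → run C
t=22: queue=[C,B,H] q_used=2 → run C
t=23: queue=[B,H,C] q_used=0 → run B
t=24: queue=[B,H,C] q_used=1 → run B
t=25: queue=[H,C] q_used=0 → run H
t=26: queue=[C] q_used=0 → run C
t=27: queue=[C] q_used=1 → run C
t=28: (idle)
t=29: (idle)
t=30: (idle)
t=31: (idle)
t=32: (idle)
t=33: (idle)

context switches = 11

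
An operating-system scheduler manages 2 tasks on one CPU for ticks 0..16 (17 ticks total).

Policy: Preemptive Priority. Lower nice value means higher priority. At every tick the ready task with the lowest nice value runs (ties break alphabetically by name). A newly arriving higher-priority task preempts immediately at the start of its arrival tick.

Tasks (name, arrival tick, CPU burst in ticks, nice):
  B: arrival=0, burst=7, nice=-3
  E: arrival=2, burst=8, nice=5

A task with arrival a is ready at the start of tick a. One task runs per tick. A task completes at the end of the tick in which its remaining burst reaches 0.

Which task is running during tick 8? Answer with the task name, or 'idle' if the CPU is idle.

running at tick 8 = E

t=0: ready={B} → run B
t=1: ready={B} → run B
t=2: ready={B,E} → run B
t=3: ready={B,E} → run B
t=4: ready={B,E} → run B
t=5: ready={B,E} → run B
t=6: ready={B,E} → run B
t=7: ready={E} → run E
t=8: ready={E} → run E
t=9: ready={E} → run E
t=10: ready={E} → run E
t=11: ready={E} → run E
t=12: ready={E} → run E
t=13: ready={E} → run E
t=14: ready={E} → run E
t=15: (idle)
t=16: (idle)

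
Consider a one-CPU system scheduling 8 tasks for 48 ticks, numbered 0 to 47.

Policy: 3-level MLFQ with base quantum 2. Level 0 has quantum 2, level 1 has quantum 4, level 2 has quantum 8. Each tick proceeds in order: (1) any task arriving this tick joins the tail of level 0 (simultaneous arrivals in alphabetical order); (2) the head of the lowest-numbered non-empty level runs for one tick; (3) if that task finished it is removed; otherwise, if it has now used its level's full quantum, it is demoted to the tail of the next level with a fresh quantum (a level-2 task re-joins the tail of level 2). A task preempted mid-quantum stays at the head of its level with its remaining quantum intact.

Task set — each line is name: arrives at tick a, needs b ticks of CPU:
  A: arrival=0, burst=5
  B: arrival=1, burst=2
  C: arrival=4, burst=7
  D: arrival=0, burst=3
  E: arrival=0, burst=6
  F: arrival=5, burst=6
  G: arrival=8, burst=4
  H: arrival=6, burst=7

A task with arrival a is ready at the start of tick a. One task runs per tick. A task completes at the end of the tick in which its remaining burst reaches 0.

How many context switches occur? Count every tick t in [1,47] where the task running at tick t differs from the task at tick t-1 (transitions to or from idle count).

t=0: L0/L1/L2 = ADE/-/- → run A
t=1: L0/L1/L2 = ADEB/-/- → run A
t=2: L0/L1/L2 = DEB/A/- → run D
t=3: L0/L1/L2 = DEB/A/- → run D
t=4: L0/L1/L2 = EBC/AD/- → run E
t=5: L0/L1/L2 = EBCF/AD/- → run E
t=6: L0/L1/L2 = BCFH/ADE/- → run B
t=7: L0/L1/L2 = BCFH/ADE/- → run B
t=8: L0/L1/L2 = CFHG/ADE/- → run C
t=9: L0/L1/L2 = CFHG/ADE/- → run C
t=10: L0/L1/L2 = FHG/ADEC/- → run F
t=11: L0/L1/L2 = FHG/ADEC/- → run F
t=12: L0/L1/L2 = HG/ADECF/- → run H
t=13: L0/L1/L2 = HG/ADECF/- → run H
t=14: L0/L1/L2 = G/ADECFH/- → run G
t=15: L0/L1/L2 = G/ADECFH/- → run G
t=16: L0/L1/L2 = -/ADECFHG/- → run A
t=17: L0/L1/L2 = -/ADECFHG/- → run A
t=18: L0/L1/L2 = -/ADECFHG/- → run A
t=19: L0/L1/L2 = -/DECFHG/- → run D
t=20: L0/L1/L2 = -/ECFHG/- → run E
t=21: L0/L1/L2 = -/ECFHG/- → run E
t=22: L0/L1/L2 = -/ECFHG/- → run E
t=23: L0/L1/L2 = -/ECFHG/- → run E
t=24: L0/L1/L2 = -/CFHG/- → run C
t=25: L0/L1/L2 = -/CFHG/- → run C
t=26: L0/L1/L2 = -/CFHG/- → run C
t=27: L0/L1/L2 = -/CFHG/- → run C
t=28: L0/L1/L2 = -/FHG/C → run F
t=29: L0/L1/L2 = -/FHG/C → run F
t=30: L0/L1/L2 = -/FHG/C → run F
t=31: L0/L1/L2 = -/FHG/C → run F
t=32: L0/L1/L2 = -/HG/C → run H
t=33: L0/L1/L2 = -/HG/C → run H
t=34: L0/L1/L2 = -/HG/C → run H
t=35: L0/L1/L2 = -/HG/C → run H
t=36: L0/L1/L2 = -/G/CH → run G
t=37: L0/L1/L2 = -/G/CH → run G
t=38: L0/L1/L2 = -/-/CH → run C
t=39: L0/L1/L2 = -/-/H → run H
t=40: (idle)
t=41: (idle)
t=42: (idle)
t=43: (idle)
t=44: (idle)
t=45: (idle)
t=46: (idle)
t=47: (idle)

context switches = 17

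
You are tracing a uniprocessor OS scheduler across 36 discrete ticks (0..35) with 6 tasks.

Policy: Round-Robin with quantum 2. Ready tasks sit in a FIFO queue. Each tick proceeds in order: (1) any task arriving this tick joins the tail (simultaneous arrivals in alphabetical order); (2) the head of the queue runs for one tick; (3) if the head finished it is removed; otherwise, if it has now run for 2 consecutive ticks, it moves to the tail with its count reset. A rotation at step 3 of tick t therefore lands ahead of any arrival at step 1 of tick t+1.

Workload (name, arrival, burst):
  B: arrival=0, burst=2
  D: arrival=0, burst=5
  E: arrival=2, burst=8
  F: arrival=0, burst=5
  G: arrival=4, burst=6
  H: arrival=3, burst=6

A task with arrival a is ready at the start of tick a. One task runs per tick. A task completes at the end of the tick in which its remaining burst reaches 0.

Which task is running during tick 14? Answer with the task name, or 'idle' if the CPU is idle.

running at tick 14 = F

t=0: queue=[B,D,F] q_used=0 → run B
t=1: queue=[B,D,F] q_used=1 → run B
t=2: queue=[D,F,E] q_used=0 → run D
t=3: queue=[D,F,E,H] q_used=1 → run D
t=4: queue=[F,E,H,D,G] q_used=0 → run F
t=5: queue=[F,E,H,D,G] q_used=1 → run F
t=6: queue=[E,H,D,G,F] q_used=0 → run E
t=7: queue=[E,H,D,G,F] q_used=1 → run E
t=8: queue=[H,D,G,F,E] q_used=0 → run H
t=9: queue=[H,D,G,F,E] q_used=1 → run H
t=10: queue=[D,G,F,E,H] q_used=0 → run D
t=11: queue=[D,G,F,E,H] q_used=1 → run D
t=12: queue=[G,F,E,H,D] q_used=0 → run G
t=13: queue=[G,F,E,H,D] q_used=1 → run G
t=14: queue=[F,E,H,D,G] q_used=0 → run F
t=15: queue=[F,E,H,D,G] q_used=1 → run F
t=16: queue=[E,H,D,G,F] q_used=0 → run E
t=17: queue=[E,H,D,G,F] q_used=1 → run E
t=18: queue=[H,D,G,F,E] q_used=0 → run H
t=19: queue=[H,D,G,F,E] q_used=1 → run H
t=20: queue=[D,G,F,E,H] q_used=0 → run D
t=21: queue=[G,F,E,H] q_used=0 → run G
t=22: queue=[G,F,E,H] q_used=1 → run G
t=23: queue=[F,E,H,G] q_used=0 → run F
t=24: queue=[E,H,G] q_used=0 → run E
t=25: queue=[E,H,G] q_used=1 → run E
t=26: queue=[H,G,E] q_used=0 → run H
t=27: queue=[H,G,E] q_used=1 → run H
t=28: queue=[G,E] q_used=0 → run G
t=29: queue=[G,E] q_used=1 → run G
t=30: queue=[E] q_used=0 → run E
t=31: queue=[E] q_used=1 → run E
t=32: (idle)
t=33: (idle)
t=34: (idle)
t=35: (idle)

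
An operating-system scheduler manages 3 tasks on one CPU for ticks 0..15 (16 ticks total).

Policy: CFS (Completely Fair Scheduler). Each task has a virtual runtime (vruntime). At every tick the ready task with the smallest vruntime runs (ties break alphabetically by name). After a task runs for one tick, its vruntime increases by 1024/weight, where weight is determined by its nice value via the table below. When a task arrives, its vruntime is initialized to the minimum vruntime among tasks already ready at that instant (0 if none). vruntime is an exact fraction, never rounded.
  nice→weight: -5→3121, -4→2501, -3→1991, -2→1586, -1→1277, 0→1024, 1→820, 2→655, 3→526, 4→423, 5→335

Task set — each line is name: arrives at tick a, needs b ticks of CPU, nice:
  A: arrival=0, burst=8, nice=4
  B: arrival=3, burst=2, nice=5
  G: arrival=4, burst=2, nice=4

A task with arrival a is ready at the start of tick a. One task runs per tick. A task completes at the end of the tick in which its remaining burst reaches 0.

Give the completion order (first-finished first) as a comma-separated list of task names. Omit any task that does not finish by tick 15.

completion order = G, B, A

t=0: vr[A=0] → run A
t=1: vr[A=1024/423] → run A
t=2: vr[A=2048/423] → run A
t=3: vr[A=1024/141 B=1024/141] → run A
t=4: vr[A=4096/423 B=1024/141 G=1024/141] → run B
t=5: vr[A=4096/423 B=487424/47235 G=1024/141] → run G
t=6: vr[A=4096/423 B=487424/47235 G=4096/423] → run A
t=7: vr[A=5120/423 B=487424/47235 G=4096/423] → run G
t=8: vr[A=5120/423 B=487424/47235] → run B
t=9: vr[A=5120/423] → run A
t=10: vr[A=2048/141] → run A
t=11: vr[A=7168/423] → run A
t=12: (idle)
t=13: (idle)
t=14: (idle)
t=15: (idle)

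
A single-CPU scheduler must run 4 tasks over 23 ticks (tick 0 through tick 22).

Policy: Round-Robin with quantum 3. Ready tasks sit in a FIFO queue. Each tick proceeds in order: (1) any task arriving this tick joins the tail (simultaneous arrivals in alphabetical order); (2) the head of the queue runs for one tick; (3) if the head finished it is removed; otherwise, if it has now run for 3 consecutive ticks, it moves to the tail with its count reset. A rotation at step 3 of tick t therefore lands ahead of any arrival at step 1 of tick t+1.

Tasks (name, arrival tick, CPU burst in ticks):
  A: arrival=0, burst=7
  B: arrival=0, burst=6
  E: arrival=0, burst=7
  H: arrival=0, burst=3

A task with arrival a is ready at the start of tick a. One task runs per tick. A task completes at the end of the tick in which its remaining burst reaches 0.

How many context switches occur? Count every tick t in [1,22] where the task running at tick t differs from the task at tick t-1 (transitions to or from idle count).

t=0: queue=[A,B,E,H] q_used=0 → run A
t=1: queue=[A,B,E,H] q_used=1 → run A
t=2: queue=[A,B,E,H] q_used=2 → run A
t=3: queue=[B,E,H,A] q_used=0 → run B
t=4: queue=[B,E,H,A] q_used=1 → run B
t=5: queue=[B,E,H,A] q_used=2 → run B
t=6: queue=[E,H,A,B] q_used=0 → run E
t=7: queue=[E,H,A,B] q_used=1 → run E
t=8: queue=[E,H,A,B] q_used=2 → run E
t=9: queue=[H,A,B,E] q_used=0 → run H
t=10: queue=[H,A,B,E] q_used=1 → run H
t=11: queue=[H,A,B,E] q_used=2 → run H
t=12: queue=[A,B,E] q_used=0 → run A
t=13: queue=[A,B,E] q_used=1 → run A
t=14: queue=[A,B,E] q_used=2 → run A
t=15: queue=[B,E,A] q_used=0 → run B
t=16: queue=[B,E,A] q_used=1 → run B
t=17: queue=[B,E,A] q_used=2 → run B
t=18: queue=[E,A] q_used=0 → run E
t=19: queue=[E,A] q_used=1 → run E
t=20: queue=[E,A] q_used=2 → run E
t=21: queue=[A,E] q_used=0 → run A
t=22: queue=[E] q_used=0 → run E

context switches = 8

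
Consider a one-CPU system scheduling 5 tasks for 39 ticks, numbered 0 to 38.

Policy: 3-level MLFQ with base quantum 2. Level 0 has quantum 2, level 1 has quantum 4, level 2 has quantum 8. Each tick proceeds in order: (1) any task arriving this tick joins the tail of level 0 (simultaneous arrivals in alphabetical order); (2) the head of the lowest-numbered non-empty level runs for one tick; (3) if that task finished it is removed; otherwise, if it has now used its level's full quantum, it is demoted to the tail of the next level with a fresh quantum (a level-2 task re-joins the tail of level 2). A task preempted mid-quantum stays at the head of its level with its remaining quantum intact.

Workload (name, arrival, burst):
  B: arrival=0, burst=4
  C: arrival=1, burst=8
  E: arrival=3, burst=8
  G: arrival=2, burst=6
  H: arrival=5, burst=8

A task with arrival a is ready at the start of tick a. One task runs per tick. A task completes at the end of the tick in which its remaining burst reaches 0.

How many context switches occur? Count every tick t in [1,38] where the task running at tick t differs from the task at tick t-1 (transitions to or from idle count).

t=0: L0/L1/L2 = B/-/- → run B
t=1: L0/L1/L2 = BC/-/- → run B
t=2: L0/L1/L2 = CG/B/- → run C
t=3: L0/L1/L2 = CGE/B/- → run C
t=4: L0/L1/L2 = GE/BC/- → run G
t=5: L0/L1/L2 = GEH/BC/- → run G
t=6: L0/L1/L2 = EH/BCG/- → run E
t=7: L0/L1/L2 = EH/BCG/- → run E
t=8: L0/L1/L2 = H/BCGE/- → run H
t=9: L0/L1/L2 = H/BCGE/- → run H
t=10: L0/L1/L2 = -/BCGEH/- → run B
t=11: L0/L1/L2 = -/BCGEH/- → run B
t=12: L0/L1/L2 = -/CGEH/- → run C
t=13: L0/L1/L2 = -/CGEH/- → run C
t=14: L0/L1/L2 = -/CGEH/- → run C
t=15: L0/L1/L2 = -/CGEH/- → run C
t=16: L0/L1/L2 = -/GEH/C → run G
t=17: L0/L1/L2 = -/GEH/C → run G
t=18: L0/L1/L2 = -/GEH/C → run G
t=19: L0/L1/L2 = -/GEH/C → run G
t=20: L0/L1/L2 = -/EH/C → run E
t=21: L0/L1/L2 = -/EH/C → run E
t=22: L0/L1/L2 = -/EH/C → run E
t=23: L0/L1/L2 = -/EH/C → run E
t=24: L0/L1/L2 = -/H/CE → run H
t=25: L0/L1/L2 = -/H/CE → run H
t=26: L0/L1/L2 = -/H/CE → run H
t=27: L0/L1/L2 = -/H/CE → run H
t=28: L0/L1/L2 = -/-/CEH → run C
t=29: L0/L1/L2 = -/-/CEH → run C
t=30: L0/L1/L2 = -/-/EH → run E
t=31: L0/L1/L2 = -/-/EH → run E
t=32: L0/L1/L2 = -/-/H → run H
t=33: L0/L1/L2 = -/-/H → run H
t=34: (idle)
t=35: (idle)
t=36: (idle)
t=37: (idle)
t=38: (idle)

context switches = 13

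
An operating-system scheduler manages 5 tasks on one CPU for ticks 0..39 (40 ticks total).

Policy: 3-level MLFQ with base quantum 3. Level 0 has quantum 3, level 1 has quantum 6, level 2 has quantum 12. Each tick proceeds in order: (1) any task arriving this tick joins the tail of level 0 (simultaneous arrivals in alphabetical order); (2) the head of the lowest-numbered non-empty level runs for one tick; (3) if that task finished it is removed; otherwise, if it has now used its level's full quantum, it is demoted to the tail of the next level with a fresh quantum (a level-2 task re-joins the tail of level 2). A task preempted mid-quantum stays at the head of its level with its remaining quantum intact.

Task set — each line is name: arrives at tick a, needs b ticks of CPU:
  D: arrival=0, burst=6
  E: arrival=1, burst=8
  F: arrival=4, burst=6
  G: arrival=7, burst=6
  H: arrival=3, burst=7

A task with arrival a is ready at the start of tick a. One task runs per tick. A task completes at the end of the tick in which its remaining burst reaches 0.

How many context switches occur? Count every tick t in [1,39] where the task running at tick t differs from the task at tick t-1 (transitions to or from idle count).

context switches = 10

t=0: L0/L1/L2 = D/-/- → run D
t=1: L0/L1/L2 = DE/-/- → run D
t=2: L0/L1/L2 = DE/-/- → run D
t=3: L0/L1/L2 = EH/D/- → run E
t=4: L0/L1/L2 = EHF/D/- → run E
t=5: L0/L1/L2 = EHF/D/- → run E
t=6: L0/L1/L2 = HF/DE/- → run H
t=7: L0/L1/L2 = HFG/DE/- → run H
t=8: L0/L1/L2 = HFG/DE/- → run H
t=9: L0/L1/L2 = FG/DEH/- → run F
t=10: L0/L1/L2 = FG/DEH/- → run F
t=11: L0/L1/L2 = FG/DEH/- → run F
t=12: L0/L1/L2 = G/DEHF/- → run G
t=13: L0/L1/L2 = G/DEHF/- → run G
t=14: L0/L1/L2 = G/DEHF/- → run G
t=15: L0/L1/L2 = -/DEHFG/- → run D
t=16: L0/L1/L2 = -/DEHFG/- → run D
t=17: L0/L1/L2 = -/DEHFG/- → run D
t=18: L0/L1/L2 = -/EHFG/- → run E
t=19: L0/L1/L2 = -/EHFG/- → run E
t=20: L0/L1/L2 = -/EHFG/- → run E
t=21: L0/L1/L2 = -/EHFG/- → run E
t=22: L0/L1/L2 = -/EHFG/- → run E
t=23: L0/L1/L2 = -/HFG/- → run H
t=24: L0/L1/L2 = -/HFG/- → run H
t=25: L0/L1/L2 = -/HFG/- → run H
t=26: L0/L1/L2 = -/HFG/- → run H
t=27: L0/L1/L2 = -/FG/- → run F
t=28: L0/L1/L2 = -/FG/- → run F
t=29: L0/L1/L2 = -/FG/- → run F
t=30: L0/L1/L2 = -/G/- → run G
t=31: L0/L1/L2 = -/G/- → run G
t=32: L0/L1/L2 = -/G/- → run G
t=33: (idle)
t=34: (idle)
t=35: (idle)
t=36: (idle)
t=37: (idle)
t=38: (idle)
t=39: (idle)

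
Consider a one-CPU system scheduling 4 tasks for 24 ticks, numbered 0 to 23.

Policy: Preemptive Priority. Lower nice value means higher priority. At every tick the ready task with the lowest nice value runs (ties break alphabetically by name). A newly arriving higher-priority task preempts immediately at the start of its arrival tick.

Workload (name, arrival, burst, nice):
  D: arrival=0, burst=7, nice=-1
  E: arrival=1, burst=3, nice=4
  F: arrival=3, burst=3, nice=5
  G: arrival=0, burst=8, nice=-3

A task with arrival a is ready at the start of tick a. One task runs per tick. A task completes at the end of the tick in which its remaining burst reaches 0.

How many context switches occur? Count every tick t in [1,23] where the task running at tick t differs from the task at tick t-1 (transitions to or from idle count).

context switches = 4

t=0: ready={D,G} → run G
t=1: ready={D,E,G} → run G
t=2: ready={D,E,G} → run G
t=3: ready={D,E,F,G} → run G
t=4: ready={D,E,F,G} → run G
t=5: ready={D,E,F,G} → run G
t=6: ready={D,E,F,G} → run G
t=7: ready={D,E,F,G} → run G
t=8: ready={D,E,F} → run D
t=9: ready={D,E,F} → run D
t=10: ready={D,E,F} → run D
t=11: ready={D,E,F} → run D
t=12: ready={D,E,F} → run D
t=13: ready={D,E,F} → run D
t=14: ready={D,E,F} → run D
t=15: ready={E,F} → run E
t=16: ready={E,F} → run E
t=17: ready={E,F} → run E
t=18: ready={F} → run F
t=19: ready={F} → run F
t=20: ready={F} → run F
t=21: (idle)
t=22: (idle)
t=23: (idle)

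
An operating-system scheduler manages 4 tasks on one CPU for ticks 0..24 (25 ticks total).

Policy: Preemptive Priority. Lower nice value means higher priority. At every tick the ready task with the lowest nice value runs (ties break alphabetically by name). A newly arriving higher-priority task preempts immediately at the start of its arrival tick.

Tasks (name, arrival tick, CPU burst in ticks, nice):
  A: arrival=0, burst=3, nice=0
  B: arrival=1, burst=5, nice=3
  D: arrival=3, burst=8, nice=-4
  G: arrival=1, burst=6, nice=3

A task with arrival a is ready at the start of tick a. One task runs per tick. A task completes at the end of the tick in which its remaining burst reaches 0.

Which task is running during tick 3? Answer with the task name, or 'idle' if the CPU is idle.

running at tick 3 = D

t=0: ready={A} → run A
t=1: ready={A,B,G} → run A
t=2: ready={A,B,G} → run A
t=3: ready={B,D,G} → run D
t=4: ready={B,D,G} → run D
t=5: ready={B,D,G} → run D
t=6: ready={B,D,G} → run D
t=7: ready={B,D,G} → run D
t=8: ready={B,D,G} → run D
t=9: ready={B,D,G} → run D
t=10: ready={B,D,G} → run D
t=11: ready={B,G} → run B
t=12: ready={B,G} → run B
t=13: ready={B,G} → run B
t=14: ready={B,G} → run B
t=15: ready={B,G} → run B
t=16: ready={G} → run G
t=17: ready={G} → run G
t=18: ready={G} → run G
t=19: ready={G} → run G
t=20: ready={G} → run G
t=21: ready={G} → run G
t=22: (idle)
t=23: (idle)
t=24: (idle)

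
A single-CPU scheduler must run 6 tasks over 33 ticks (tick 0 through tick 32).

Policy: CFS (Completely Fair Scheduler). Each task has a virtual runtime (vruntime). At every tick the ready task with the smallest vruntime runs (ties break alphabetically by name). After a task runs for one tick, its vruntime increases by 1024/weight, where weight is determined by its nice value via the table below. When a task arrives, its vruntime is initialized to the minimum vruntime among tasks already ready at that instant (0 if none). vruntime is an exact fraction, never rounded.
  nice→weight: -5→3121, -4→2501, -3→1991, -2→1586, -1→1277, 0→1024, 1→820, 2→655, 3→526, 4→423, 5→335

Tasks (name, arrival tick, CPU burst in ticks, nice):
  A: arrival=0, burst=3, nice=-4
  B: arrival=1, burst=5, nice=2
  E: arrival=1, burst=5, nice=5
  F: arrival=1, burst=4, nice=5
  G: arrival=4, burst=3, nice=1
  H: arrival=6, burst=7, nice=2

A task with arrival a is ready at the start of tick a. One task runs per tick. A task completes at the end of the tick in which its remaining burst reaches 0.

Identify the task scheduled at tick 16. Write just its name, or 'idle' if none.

t=0: vr[A=0] → run A
t=1: vr[A=1024/2501 B=1024/2501 E=1024/2501 F=1024/2501] → run A
t=2: vr[A=2048/2501 B=1024/2501 E=1024/2501 F=1024/2501] → run B
t=3: vr[A=2048/2501 B=3231744/1638155 E=1024/2501 F=1024/2501] → run E
t=4: vr[A=2048/2501 B=3231744/1638155 E=2904064/837835 F=1024/2501 G=1024/2501] → run F
t=5: vr[A=2048/2501 B=3231744/1638155 E=2904064/837835 F=2904064/837835 G=1024/2501] → run G
t=6: vr[A=2048/2501 B=3231744/1638155 E=2904064/837835 F=2904064/837835 G=20736/12505 H=2048/2501] → run A
t=7: vr[B=3231744/1638155 E=2904064/837835 F=2904064/837835 G=20736/12505 H=2048/2501] → run H
t=8: vr[B=3231744/1638155 E=2904064/837835 F=2904064/837835 G=20736/12505 H=3902464/1638155] → run G
t=9: vr[B=3231744/1638155 E=2904064/837835 F=2904064/837835 G=36352/12505 H=3902464/1638155] → run B
t=10: vr[B=5792768/1638155 E=2904064/837835 F=2904064/837835 G=36352/12505 H=3902464/1638155] → run H
t=11: vr[B=5792768/1638155 E=2904064/837835 F=2904064/837835 G=36352/12505 H=6463488/1638155] → run G
t=12: vr[B=5792768/1638155 E=2904064/837835 F=2904064/837835 H=6463488/1638155] → run E
t=13: vr[B=5792768/1638155 E=5465088/837835 F=2904064/837835 H=6463488/1638155] → run F
t=14: vr[B=5792768/1638155 E=5465088/837835 F=5465088/837835 H=6463488/1638155] → run B
t=15: vr[B=8353792/1638155 E=5465088/837835 F=5465088/837835 H=6463488/1638155] → run H
t=16: vr[B=8353792/1638155 E=5465088/837835 F=5465088/837835 H=9024512/1638155] → run B
t=17: vr[B=10914816/1638155 E=5465088/837835 F=5465088/837835 H=9024512/1638155] → run H
t=18: vr[B=10914816/1638155 E=5465088/837835 F=5465088/837835 H=11585536/1638155] → run E
t=19: vr[B=10914816/1638155 E=8026112/837835 F=5465088/837835 H=11585536/1638155] → run F
t=20: vr[B=10914816/1638155 E=8026112/837835 F=8026112/837835 H=11585536/1638155] → run B
t=21: vr[E=8026112/837835 F=8026112/837835 H=11585536/1638155] → run H
t=22: vr[E=8026112/837835 F=8026112/837835 H=2829312/327631] → run H
t=23: vr[E=8026112/837835 F=8026112/837835 H=16707584/1638155] → run E
t=24: vr[E=10587136/837835 F=8026112/837835 H=16707584/1638155] → run F
t=25: vr[E=10587136/837835 H=16707584/1638155] → run H
t=26: vr[E=10587136/837835] → run E
t=27: (idle)
t=28: (idle)
t=29: (idle)
t=30: (idle)
t=31: (idle)
t=32: (idle)

running at tick 16 = B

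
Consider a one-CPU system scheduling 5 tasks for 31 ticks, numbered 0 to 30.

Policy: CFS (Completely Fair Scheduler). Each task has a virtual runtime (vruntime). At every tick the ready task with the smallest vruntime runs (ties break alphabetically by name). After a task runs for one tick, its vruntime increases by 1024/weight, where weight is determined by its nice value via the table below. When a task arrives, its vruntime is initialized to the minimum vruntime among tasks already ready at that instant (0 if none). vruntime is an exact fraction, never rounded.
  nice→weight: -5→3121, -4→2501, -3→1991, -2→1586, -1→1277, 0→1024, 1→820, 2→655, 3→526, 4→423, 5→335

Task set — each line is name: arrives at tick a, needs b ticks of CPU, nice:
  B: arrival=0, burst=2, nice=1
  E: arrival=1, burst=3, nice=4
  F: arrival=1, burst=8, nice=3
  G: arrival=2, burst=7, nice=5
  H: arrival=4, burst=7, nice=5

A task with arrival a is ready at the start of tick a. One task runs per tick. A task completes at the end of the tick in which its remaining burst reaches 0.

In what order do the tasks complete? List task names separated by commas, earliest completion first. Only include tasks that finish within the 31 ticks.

completion order = B, E, F, G, H

t=0: vr[B=0] → run B
t=1: vr[B=256/205 E=256/205 F=256/205] → run B
t=2: vr[E=256/205 F=256/205 G=256/205] → run E
t=3: vr[E=318208/86715 F=256/205 G=256/205] → run F
t=4: vr[E=318208/86715 F=172288/53915 G=256/205 H=256/205] → run G
t=5: vr[E=318208/86715 F=172288/53915 G=59136/13735 H=256/205] → run H
t=6: vr[E=318208/86715 F=172288/53915 G=59136/13735 H=59136/13735] → run F
t=7: vr[E=318208/86715 F=277248/53915 G=59136/13735 H=59136/13735] → run E
t=8: vr[E=528128/86715 F=277248/53915 G=59136/13735 H=59136/13735] → run G
t=9: vr[E=528128/86715 F=277248/53915 G=20224/2747 H=59136/13735] → run H
t=10: vr[E=528128/86715 F=277248/53915 G=20224/2747 H=20224/2747] → run F
t=11: vr[E=528128/86715 F=382208/53915 G=20224/2747 H=20224/2747] → run E
t=12: vr[F=382208/53915 G=20224/2747 H=20224/2747] → run F
t=13: vr[F=487168/53915 G=20224/2747 H=20224/2747] → run G
t=14: vr[F=487168/53915 G=143104/13735 H=20224/2747] → run H
t=15: vr[F=487168/53915 G=143104/13735 H=143104/13735] → run F
t=16: vr[F=592128/53915 G=143104/13735 H=143104/13735] → run G
t=17: vr[F=592128/53915 G=185088/13735 H=143104/13735] → run H
t=18: vr[F=592128/53915 G=185088/13735 H=185088/13735] → run F
t=19: vr[F=697088/53915 G=185088/13735 H=185088/13735] → run F
t=20: vr[F=802048/53915 G=185088/13735 H=185088/13735] → run G
t=21: vr[F=802048/53915 G=227072/13735 H=185088/13735] → run H
t=22: vr[F=802048/53915 G=227072/13735 H=227072/13735] → run F
t=23: vr[G=227072/13735 H=227072/13735] → run G
t=24: vr[G=269056/13735 H=227072/13735] → run H
t=25: vr[G=269056/13735 H=269056/13735] → run G
t=26: vr[H=269056/13735] → run H
t=27: (idle)
t=28: (idle)
t=29: (idle)
t=30: (idle)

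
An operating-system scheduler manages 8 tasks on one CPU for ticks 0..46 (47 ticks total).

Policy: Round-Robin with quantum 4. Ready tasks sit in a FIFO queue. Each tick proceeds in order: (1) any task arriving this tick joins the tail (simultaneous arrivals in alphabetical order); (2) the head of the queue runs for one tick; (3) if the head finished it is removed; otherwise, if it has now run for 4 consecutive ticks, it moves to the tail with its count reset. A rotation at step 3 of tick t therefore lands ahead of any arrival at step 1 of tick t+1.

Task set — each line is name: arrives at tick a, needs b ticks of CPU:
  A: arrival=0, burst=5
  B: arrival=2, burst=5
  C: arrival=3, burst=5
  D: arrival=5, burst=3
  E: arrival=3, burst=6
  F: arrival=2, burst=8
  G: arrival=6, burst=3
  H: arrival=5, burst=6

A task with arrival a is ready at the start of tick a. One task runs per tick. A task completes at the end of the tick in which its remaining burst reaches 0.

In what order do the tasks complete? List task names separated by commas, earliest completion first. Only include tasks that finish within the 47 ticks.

completion order = A, D, G, B, F, C, E, H

t=0: queue=[A] q_used=0 → run A
t=1: queue=[A] q_used=1 → run A
t=2: queue=[A,B,F] q_used=2 → run A
t=3: queue=[A,B,F,C,E] q_used=3 → run A
t=4: queue=[B,F,C,E,A] q_used=0 → run B
t=5: queue=[B,F,C,E,A,D,H] q_used=1 → run B
t=6: queue=[B,F,C,E,A,D,H,G] q_used=2 → run B
t=7: queue=[B,F,C,E,A,D,H,G] q_used=3 → run B
t=8: queue=[F,C,E,A,D,H,G,B] q_used=0 → run F
t=9: queue=[F,C,E,A,D,H,G,B] q_used=1 → run F
t=10: queue=[F,C,E,A,D,H,G,B] q_used=2 → run F
t=11: queue=[F,C,E,A,D,H,G,B] q_used=3 → run F
t=12: queue=[C,E,A,D,H,G,B,F] q_used=0 → run C
t=13: queue=[C,E,A,D,H,G,B,F] q_used=1 → run C
t=14: queue=[C,E,A,D,H,G,B,F] q_used=2 → run C
t=15: queue=[C,E,A,D,H,G,B,F] q_used=3 → run C
t=16: queue=[E,A,D,H,G,B,F,C] q_used=0 → run E
t=17: queue=[E,A,D,H,G,B,F,C] q_used=1 → run E
t=18: queue=[E,A,D,H,G,B,F,C] q_used=2 → run E
t=19: queue=[E,A,D,H,G,B,F,C] q_used=3 → run E
t=20: queue=[A,D,H,G,B,F,C,E] q_used=0 → run A
t=21: queue=[D,H,G,B,F,C,E] q_used=0 → run D
t=22: queue=[D,H,G,B,F,C,E] q_used=1 → run D
t=23: queue=[D,H,G,B,F,C,E] q_used=2 → run D
t=24: queue=[H,G,B,F,C,E] q_used=0 → run H
t=25: queue=[H,G,B,F,C,E] q_used=1 → run H
t=26: queue=[H,G,B,F,C,E] q_used=2 → run H
t=27: queue=[H,G,B,F,C,E] q_used=3 → run H
t=28: queue=[G,B,F,C,E,H] q_used=0 → run G
t=29: queue=[G,B,F,C,E,H] q_used=1 → run G
t=30: queue=[G,B,F,C,E,H] q_used=2 → run G
t=31: queue=[B,F,C,E,H] q_used=0 → run B
t=32: queue=[F,C,E,H] q_used=0 → run F
t=33: queue=[F,C,E,H] q_used=1 → run F
t=34: queue=[F,C,E,H] q_used=2 → run F
t=35: queue=[F,C,E,H] q_used=3 → run F
t=36: queue=[C,E,H] q_used=0 → run C
t=37: queue=[E,H] q_used=0 → run E
t=38: queue=[E,H] q_used=1 → run E
t=39: queue=[H] q_used=0 → run H
t=40: queue=[H] q_used=1 → run H
t=41: (idle)
t=42: (idle)
t=43: (idle)
t=44: (idle)
t=45: (idle)
t=46: (idle)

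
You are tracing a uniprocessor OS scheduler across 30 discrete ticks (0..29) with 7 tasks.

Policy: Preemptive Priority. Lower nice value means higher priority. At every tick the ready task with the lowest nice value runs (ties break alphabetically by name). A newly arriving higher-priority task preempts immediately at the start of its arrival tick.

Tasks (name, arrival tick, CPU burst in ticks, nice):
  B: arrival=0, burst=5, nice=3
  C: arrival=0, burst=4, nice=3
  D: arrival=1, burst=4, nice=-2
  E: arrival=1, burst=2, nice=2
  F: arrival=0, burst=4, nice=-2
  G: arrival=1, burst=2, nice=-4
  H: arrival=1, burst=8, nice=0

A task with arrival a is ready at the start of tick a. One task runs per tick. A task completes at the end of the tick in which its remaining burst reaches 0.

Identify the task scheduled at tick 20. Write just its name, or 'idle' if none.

running at tick 20 = B

t=0: ready={B,C,F} → run F
t=1: ready={B,C,D,E,F,G,H} → run G
t=2: ready={B,C,D,E,F,G,H} → run G
t=3: ready={B,C,D,E,F,H} → run D
t=4: ready={B,C,D,E,F,H} → run D
t=5: ready={B,C,D,E,F,H} → run D
t=6: ready={B,C,D,E,F,H} → run D
t=7: ready={B,C,E,F,H} → run F
t=8: ready={B,C,E,F,H} → run F
t=9: ready={B,C,E,F,H} → run F
t=10: ready={B,C,E,H} → run H
t=11: ready={B,C,E,H} → run H
t=12: ready={B,C,E,H} → run H
t=13: ready={B,C,E,H} → run H
t=14: ready={B,C,E,H} → run H
t=15: ready={B,C,E,H} → run H
t=16: ready={B,C,E,H} → run H
t=17: ready={B,C,E,H} → run H
t=18: ready={B,C,E} → run E
t=19: ready={B,C,E} → run E
t=20: ready={B,C} → run B
t=21: ready={B,C} → run B
t=22: ready={B,C} → run B
t=23: ready={B,C} → run B
t=24: ready={B,C} → run B
t=25: ready={C} → run C
t=26: ready={C} → run C
t=27: ready={C} → run C
t=28: ready={C} → run C
t=29: (idle)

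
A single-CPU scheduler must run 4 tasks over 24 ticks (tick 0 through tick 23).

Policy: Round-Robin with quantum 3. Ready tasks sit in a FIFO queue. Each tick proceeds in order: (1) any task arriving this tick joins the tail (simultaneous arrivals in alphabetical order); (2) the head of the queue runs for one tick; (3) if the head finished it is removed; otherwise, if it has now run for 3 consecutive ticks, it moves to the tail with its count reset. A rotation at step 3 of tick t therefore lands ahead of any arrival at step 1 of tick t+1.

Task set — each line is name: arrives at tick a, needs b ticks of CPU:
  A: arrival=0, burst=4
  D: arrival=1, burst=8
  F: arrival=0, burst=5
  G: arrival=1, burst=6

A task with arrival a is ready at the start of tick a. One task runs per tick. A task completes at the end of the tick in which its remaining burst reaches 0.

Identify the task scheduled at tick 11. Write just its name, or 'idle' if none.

running at tick 11 = G

t=0: queue=[A,F] q_used=0 → run A
t=1: queue=[A,F,D,G] q_used=1 → run A
t=2: queue=[A,F,D,G] q_used=2 → run A
t=3: queue=[F,D,G,A] q_used=0 → run F
t=4: queue=[F,D,G,A] q_used=1 → run F
t=5: queue=[F,D,G,A] q_used=2 → run F
t=6: queue=[D,G,A,F] q_used=0 → run D
t=7: queue=[D,G,A,F] q_used=1 → run D
t=8: queue=[D,G,A,F] q_used=2 → run D
t=9: queue=[G,A,F,D] q_used=0 → run G
t=10: queue=[G,A,F,D] q_used=1 → run G
t=11: queue=[G,A,F,D] q_used=2 → run G
t=12: queue=[A,F,D,G] q_used=0 → run A
t=13: queue=[F,D,G] q_used=0 → run F
t=14: queue=[F,D,G] q_used=1 → run F
t=15: queue=[D,G] q_used=0 → run D
t=16: queue=[D,G] q_used=1 → run D
t=17: queue=[D,G] q_used=2 → run D
t=18: queue=[G,D] q_used=0 → run G
t=19: queue=[G,D] q_used=1 → run G
t=20: queue=[G,D] q_used=2 → run G
t=21: queue=[D] q_used=0 → run D
t=22: queue=[D] q_used=1 → run D
t=23: (idle)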